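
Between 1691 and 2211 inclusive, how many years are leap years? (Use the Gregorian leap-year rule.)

Multiples of 4 in [1691,2211]: 130.
Of those, multiples of 100: 6 (not leap unless ÷400).
Multiples of 400: 1.
Leap years = 130 − 6 + 1 = 125.

125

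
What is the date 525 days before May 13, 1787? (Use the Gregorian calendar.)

December 4, 1785

−365 (one year) → May 13, 1786 (160 left).
−13 → Apr 30, 1786 (end of Apr, 30 days; 147 left).
−30 → Mar 31, 1786 (end of Mar, 31 days; 117 left).
−31 → Feb 28, 1786 (end of Feb, 28 days; 86 left).
−28 → Jan 31, 1786 (end of Jan, 31 days; 58 left).
−31 → Dec 31, 1785 (end of Dec, 31 days; 27 left).
−27 → Dec 4, 1785.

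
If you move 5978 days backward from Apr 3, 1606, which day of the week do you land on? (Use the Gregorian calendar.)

Monday

First find the weekday of Apr 3, 1606. Doomsday rule: the anchor day for the 1600s is Tuesday. For year 06: 6÷12 = 0 r 6, and 6÷4 = 1, so 0+6+1 = 7.
Tuesday + 7 ≡ Tuesday — that's 1606's doomsday.
In April the doomsday date is Apr 4.
Apr 3 is 1 day before Apr 4; 1 mod 7 = 1, so Tuesday − 1 = Monday.
5978 mod 7 = 0, so 5978 days before a Monday is Monday − 0 = Monday.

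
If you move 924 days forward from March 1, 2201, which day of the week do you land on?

Mar 1, 2201 is a Sunday.
924 mod 7 = 0, so 924 days after a Sunday is Sunday + 0 = Sunday.

Sunday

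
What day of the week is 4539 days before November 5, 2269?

Nov 5, 2269 is a Friday.
4539 mod 7 = 3, so 4539 days before a Friday is Friday − 3 = Tuesday.

Tuesday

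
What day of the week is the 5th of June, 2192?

Tuesday

Doomsday rule: the anchor day for the 2100s is Sunday. For year 92: 92÷12 = 7 r 8, and 8÷4 = 2, so 7+8+2 = 17.
Sunday + 17 ≡ Wednesday — that's 2192's doomsday.
In June the doomsday date is Jun 6.
Jun 5 is 1 day before Jun 6; 1 mod 7 = 1, so Wednesday − 1 = Tuesday.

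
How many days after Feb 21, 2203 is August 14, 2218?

5653

Feb 21, 2203 → Feb 21, 2204: 365 days.
Feb 21, 2204 → Feb 21, 2205: 366 days (Feb 29, 2204 is in that span).
Feb 21, 2205 → Feb 21, 2206: 365 days.
Feb 21, 2206 → Feb 21, 2207: 365 days.
Feb 21, 2207 → Feb 21, 2208: 365 days.
Feb 21, 2208 → Feb 21, 2209: 366 days (Feb 29, 2208 is in that span).
Feb 21, 2209 → Feb 21, 2210: 365 days.
Feb 21, 2210 → Feb 21, 2211: 365 days.
Feb 21, 2211 → Feb 21, 2212: 365 days.
Feb 21, 2212 → Feb 21, 2213: 366 days (Feb 29, 2212 is in that span).
Feb 21, 2213 → Feb 21, 2214: 365 days.
Feb 21, 2214 → Feb 21, 2215: 365 days.
Feb 21, 2215 → Feb 21, 2216: 365 days.
Feb 21, 2216 → Feb 21, 2217: 366 days (Feb 29, 2216 is in that span).
Feb 21, 2217 → Feb 21, 2218: 365 days.
Feb 21, 2218 → Mar 21, 2218: 28 days (February has 28).
Mar 21, 2218 → Apr 21, 2218: 31 days (March has 31).
Apr 21, 2218 → May 21, 2218: 30 days (April has 30).
May 21, 2218 → Jun 21, 2218: 31 days (May has 31).
Jun 21, 2218 → Jul 21, 2218: 30 days (June has 30).
Jul 21, 2218 → Aug 14, 2218: 24 days.
Total: 5653 days.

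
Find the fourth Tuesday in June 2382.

June 1, 2382 is a Tuesday.
The first Tuesday is therefore June 1 (same day).
The fourth Tuesday is 1 + 3×7 = June 22.

June 22, 2382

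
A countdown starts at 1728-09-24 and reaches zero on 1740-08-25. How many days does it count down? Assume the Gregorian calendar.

4353

Sep 24, 1728 → Sep 24, 1729: 365 days.
Sep 24, 1729 → Sep 24, 1730: 365 days.
Sep 24, 1730 → Sep 24, 1731: 365 days.
Sep 24, 1731 → Sep 24, 1732: 366 days (Feb 29, 1732 is in that span).
Sep 24, 1732 → Sep 24, 1733: 365 days.
Sep 24, 1733 → Sep 24, 1734: 365 days.
Sep 24, 1734 → Sep 24, 1735: 365 days.
Sep 24, 1735 → Sep 24, 1736: 366 days (Feb 29, 1736 is in that span).
Sep 24, 1736 → Sep 24, 1737: 365 days.
Sep 24, 1737 → Sep 24, 1738: 365 days.
Sep 24, 1738 → Sep 24, 1739: 365 days.
Sep 24, 1739 → Oct 24, 1739: 30 days (September has 30).
Oct 24, 1739 → Nov 24, 1739: 31 days (October has 31).
Nov 24, 1739 → Dec 24, 1739: 30 days (November has 30).
Dec 24, 1739 → Jan 24, 1740: 31 days (December has 31).
Jan 24, 1740 → Feb 24, 1740: 31 days (January has 31).
Feb 24, 1740 → Mar 24, 1740: 29 days (February has 29).
Mar 24, 1740 → Apr 24, 1740: 31 days (March has 31).
Apr 24, 1740 → May 24, 1740: 30 days (April has 30).
May 24, 1740 → Jun 24, 1740: 31 days (May has 31).
Jun 24, 1740 → Jul 24, 1740: 30 days (June has 30).
Jul 24, 1740 → Aug 24, 1740: 31 days (July has 31).
Aug 24, 1740 → Aug 25, 1740: 1 days.
Total: 4353 days.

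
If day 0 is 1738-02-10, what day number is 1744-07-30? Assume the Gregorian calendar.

2362

Feb 10, 1738 → Feb 10, 1739: 365 days.
Feb 10, 1739 → Feb 10, 1740: 365 days.
Feb 10, 1740 → Feb 10, 1741: 366 days (Feb 29, 1740 is in that span).
Feb 10, 1741 → Feb 10, 1742: 365 days.
Feb 10, 1742 → Feb 10, 1743: 365 days.
Feb 10, 1743 → Feb 10, 1744: 365 days.
Feb 10, 1744 → Mar 10, 1744: 29 days (February has 29).
Mar 10, 1744 → Apr 10, 1744: 31 days (March has 31).
Apr 10, 1744 → May 10, 1744: 30 days (April has 30).
May 10, 1744 → Jun 10, 1744: 31 days (May has 31).
Jun 10, 1744 → Jul 10, 1744: 30 days (June has 30).
Jul 10, 1744 → Jul 30, 1744: 20 days.
Total: 2362 days.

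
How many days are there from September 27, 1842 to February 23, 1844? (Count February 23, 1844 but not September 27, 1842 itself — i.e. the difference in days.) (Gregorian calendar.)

514

Sep 27, 1842 → Sep 27, 1843: 365 days.
Sep 27, 1843 → Oct 27, 1843: 30 days (September has 30).
Oct 27, 1843 → Nov 27, 1843: 31 days (October has 31).
Nov 27, 1843 → Dec 27, 1843: 30 days (November has 30).
Dec 27, 1843 → Jan 27, 1844: 31 days (December has 31).
Jan 27, 1844 → Feb 23, 1844: 27 days.
Total: 514 days.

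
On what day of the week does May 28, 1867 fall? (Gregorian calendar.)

Doomsday rule: the anchor day for the 1800s is Friday. For year 67: 67÷12 = 5 r 7, and 7÷4 = 1, so 5+7+1 = 13.
Friday + 13 ≡ Thursday — that's 1867's doomsday.
In May the doomsday date is May 9.
May 28 is 19 days after May 9; 19 mod 7 = 5, so Thursday + 5 = Tuesday.

Tuesday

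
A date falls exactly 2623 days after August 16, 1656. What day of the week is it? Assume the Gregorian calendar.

Monday

First find the weekday of Aug 16, 1656. Doomsday rule: the anchor day for the 1600s is Tuesday. For year 56: 56÷12 = 4 r 8, and 8÷4 = 2, so 4+8+2 = 14.
Tuesday + 14 ≡ Tuesday — that's 1656's doomsday.
In August the doomsday date is Aug 8.
Aug 16 is 8 days after Aug 8; 8 mod 7 = 1, so Tuesday + 1 = Wednesday.
2623 mod 7 = 5, so 2623 days after a Wednesday is Wednesday + 5 = Monday.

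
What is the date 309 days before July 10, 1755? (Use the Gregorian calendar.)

September 4, 1754

−10 → Jun 30, 1755 (end of Jun, 30 days; 299 left).
−30 → May 31, 1755 (end of May, 31 days; 269 left).
−31 → Apr 30, 1755 (end of Apr, 30 days; 238 left).
−30 → Mar 31, 1755 (end of Mar, 31 days; 208 left).
−31 → Feb 28, 1755 (end of Feb, 28 days; 177 left).
−28 → Jan 31, 1755 (end of Jan, 31 days; 149 left).
−31 → Dec 31, 1754 (end of Dec, 31 days; 118 left).
−31 → Nov 30, 1754 (end of Nov, 30 days; 87 left).
−30 → Oct 31, 1754 (end of Oct, 31 days; 57 left).
−31 → Sep 30, 1754 (end of Sep, 30 days; 26 left).
−26 → Sep 4, 1754.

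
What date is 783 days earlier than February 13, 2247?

−365 (one year) → Feb 13, 2246 (418 left).
−365 (one year) → Feb 13, 2245 (53 left).
−13 → Jan 31, 2245 (end of Jan, 31 days; 40 left).
−31 → Dec 31, 2244 (end of Dec, 31 days; 9 left).
−9 → Dec 22, 2244.

December 22, 2244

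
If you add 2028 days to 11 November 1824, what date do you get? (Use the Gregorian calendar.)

June 1, 1830

+365 (one year) → Nov 11, 1825 (1663 left).
+365 (one year) → Nov 11, 1826 (1298 left).
+365 (one year) → Nov 11, 1827 (933 left).
+366 (one year; includes Feb 29, 1828) → Nov 11, 1828 (567 left).
+365 (one year) → Nov 11, 1829 (202 left).
Nov has 30 days: +20 → Dec 1, 1829 (182 left).
Dec has 31 days: +31 → Jan 1, 1830 (151 left).
Jan has 31 days: +31 → Feb 1, 1830 (120 left).
Feb has 28 days: +28 → Mar 1, 1830 (92 left).
Mar has 31 days: +31 → Apr 1, 1830 (61 left).
Apr has 30 days: +30 → May 1, 1830 (31 left).
May has 31 days: +31 → Jun 1, 1830 (0 left).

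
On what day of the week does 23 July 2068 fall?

Doomsday rule: the anchor day for the 2000s is Tuesday. For year 68: 68÷12 = 5 r 8, and 8÷4 = 2, so 5+8+2 = 15.
Tuesday + 15 ≡ Wednesday — that's 2068's doomsday.
In July the doomsday date is Jul 11.
Jul 23 is 12 days after Jul 11; 12 mod 7 = 5, so Wednesday + 5 = Monday.

Monday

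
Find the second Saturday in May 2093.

May 9, 2093

May 1, 2093 is a Friday.
The first Saturday is therefore May 2 (1 days later).
The second Saturday is 2 + 1×7 = May 9.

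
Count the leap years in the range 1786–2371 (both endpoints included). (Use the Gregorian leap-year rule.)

Multiples of 4 in [1786,2371]: 146.
Of those, multiples of 100: 6 (not leap unless ÷400).
Multiples of 400: 1.
Leap years = 146 − 6 + 1 = 141.

141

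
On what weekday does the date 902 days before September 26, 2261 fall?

Sep 26, 2261 is a Thursday.
902 mod 7 = 6, so 902 days before a Thursday is Thursday − 6 = Friday.

Friday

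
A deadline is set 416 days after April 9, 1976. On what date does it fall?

May 30, 1977

+365 (one year) → Apr 9, 1977 (51 left).
Apr has 30 days: +22 → May 1, 1977 (29 left).
+29 → May 30, 1977.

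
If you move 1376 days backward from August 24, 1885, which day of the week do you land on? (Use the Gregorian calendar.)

Thursday

Aug 24, 1885 is a Monday.
1376 mod 7 = 4, so 1376 days before a Monday is Monday − 4 = Thursday.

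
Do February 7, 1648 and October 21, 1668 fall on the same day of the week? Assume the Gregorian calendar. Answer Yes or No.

From Feb 7, 1648 to Oct 21, 1668 is 7562 days.
7562 mod 7 = 2, so they are different weekdays.
(Feb 7, 1648 is a Friday; Oct 21, 1668 is a Sunday.)

No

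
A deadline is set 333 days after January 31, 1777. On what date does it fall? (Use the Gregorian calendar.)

Jan has 31 days: +1 → Feb 1, 1777 (332 left).
Feb has 28 days: +28 → Mar 1, 1777 (304 left).
Mar has 31 days: +31 → Apr 1, 1777 (273 left).
Apr has 30 days: +30 → May 1, 1777 (243 left).
May has 31 days: +31 → Jun 1, 1777 (212 left).
Jun has 30 days: +30 → Jul 1, 1777 (182 left).
Jul has 31 days: +31 → Aug 1, 1777 (151 left).
Aug has 31 days: +31 → Sep 1, 1777 (120 left).
Sep has 30 days: +30 → Oct 1, 1777 (90 left).
Oct has 31 days: +31 → Nov 1, 1777 (59 left).
Nov has 30 days: +30 → Dec 1, 1777 (29 left).
+29 → Dec 30, 1777.

December 30, 1777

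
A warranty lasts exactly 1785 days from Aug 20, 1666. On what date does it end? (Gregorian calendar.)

July 10, 1671

+365 (one year) → Aug 20, 1667 (1420 left).
+366 (one year; includes Feb 29, 1668) → Aug 20, 1668 (1054 left).
+365 (one year) → Aug 20, 1669 (689 left).
+365 (one year) → Aug 20, 1670 (324 left).
Aug has 31 days: +12 → Sep 1, 1670 (312 left).
Sep has 30 days: +30 → Oct 1, 1670 (282 left).
Oct has 31 days: +31 → Nov 1, 1670 (251 left).
Nov has 30 days: +30 → Dec 1, 1670 (221 left).
Dec has 31 days: +31 → Jan 1, 1671 (190 left).
Jan has 31 days: +31 → Feb 1, 1671 (159 left).
Feb has 28 days: +28 → Mar 1, 1671 (131 left).
Mar has 31 days: +31 → Apr 1, 1671 (100 left).
Apr has 30 days: +30 → May 1, 1671 (70 left).
May has 31 days: +31 → Jun 1, 1671 (39 left).
Jun has 30 days: +30 → Jul 1, 1671 (9 left).
+9 → Jul 10, 1671.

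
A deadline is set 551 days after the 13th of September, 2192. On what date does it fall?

+365 (one year) → Sep 13, 2193 (186 left).
Sep has 30 days: +18 → Oct 1, 2193 (168 left).
Oct has 31 days: +31 → Nov 1, 2193 (137 left).
Nov has 30 days: +30 → Dec 1, 2193 (107 left).
Dec has 31 days: +31 → Jan 1, 2194 (76 left).
Jan has 31 days: +31 → Feb 1, 2194 (45 left).
Feb has 28 days: +28 → Mar 1, 2194 (17 left).
+17 → Mar 18, 2194.

March 18, 2194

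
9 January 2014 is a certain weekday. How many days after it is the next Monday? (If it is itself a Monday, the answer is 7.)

Jan 9, 2014 is a Thursday.
From Thursday to the next Monday is 4 days.

4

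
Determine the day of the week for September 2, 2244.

Doomsday rule: the anchor day for the 2200s is Friday. For year 44: 44÷12 = 3 r 8, and 8÷4 = 2, so 3+8+2 = 13.
Friday + 13 ≡ Thursday — that's 2244's doomsday.
In September the doomsday date is Sep 5.
Sep 2 is 3 days before Sep 5; 3 mod 7 = 3, so Thursday − 3 = Monday.

Monday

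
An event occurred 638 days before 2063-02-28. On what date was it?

May 31, 2061

−365 (one year) → Feb 28, 2062 (273 left).
−28 → Jan 31, 2062 (end of Jan, 31 days; 245 left).
−31 → Dec 31, 2061 (end of Dec, 31 days; 214 left).
−31 → Nov 30, 2061 (end of Nov, 30 days; 183 left).
−30 → Oct 31, 2061 (end of Oct, 31 days; 153 left).
−31 → Sep 30, 2061 (end of Sep, 30 days; 122 left).
−30 → Aug 31, 2061 (end of Aug, 31 days; 92 left).
−31 → Jul 31, 2061 (end of Jul, 31 days; 61 left).
−31 → Jun 30, 2061 (end of Jun, 30 days; 30 left).
−30 → May 31, 2061 (end of May, 31 days; 0 left).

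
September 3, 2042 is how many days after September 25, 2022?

7283

Sep 25, 2022 → Sep 25, 2023: 365 days.
Sep 25, 2023 → Sep 25, 2024: 366 days (Feb 29, 2024 is in that span).
Sep 25, 2024 → Sep 25, 2025: 365 days.
Sep 25, 2025 → Sep 25, 2026: 365 days.
Sep 25, 2026 → Sep 25, 2027: 365 days.
Sep 25, 2027 → Sep 25, 2028: 366 days (Feb 29, 2028 is in that span).
Sep 25, 2028 → Sep 25, 2029: 365 days.
Sep 25, 2029 → Sep 25, 2030: 365 days.
Sep 25, 2030 → Sep 25, 2031: 365 days.
Sep 25, 2031 → Sep 25, 2032: 366 days (Feb 29, 2032 is in that span).
Sep 25, 2032 → Sep 25, 2033: 365 days.
Sep 25, 2033 → Sep 25, 2034: 365 days.
Sep 25, 2034 → Sep 25, 2035: 365 days.
Sep 25, 2035 → Sep 25, 2036: 366 days (Feb 29, 2036 is in that span).
Sep 25, 2036 → Sep 25, 2037: 365 days.
Sep 25, 2037 → Sep 25, 2038: 365 days.
Sep 25, 2038 → Sep 25, 2039: 365 days.
Sep 25, 2039 → Sep 25, 2040: 366 days (Feb 29, 2040 is in that span).
Sep 25, 2040 → Sep 25, 2041: 365 days.
Sep 25, 2041 → Oct 25, 2041: 30 days (September has 30).
Oct 25, 2041 → Nov 25, 2041: 31 days (October has 31).
Nov 25, 2041 → Dec 25, 2041: 30 days (November has 30).
Dec 25, 2041 → Jan 25, 2042: 31 days (December has 31).
Jan 25, 2042 → Feb 25, 2042: 31 days (January has 31).
Feb 25, 2042 → Mar 25, 2042: 28 days (February has 28).
Mar 25, 2042 → Apr 25, 2042: 31 days (March has 31).
Apr 25, 2042 → May 25, 2042: 30 days (April has 30).
May 25, 2042 → Jun 25, 2042: 31 days (May has 31).
Jun 25, 2042 → Jul 25, 2042: 30 days (June has 30).
Jul 25, 2042 → Aug 25, 2042: 31 days (July has 31).
Aug 25, 2042 → Sep 3, 2042: 9 days.
Total: 7283 days.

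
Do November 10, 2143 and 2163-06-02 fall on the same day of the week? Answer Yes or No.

From Nov 10, 2143 to Jun 2, 2163 is 7144 days.
7144 mod 7 = 4, so they are different weekdays.
(Nov 10, 2143 is a Sunday; Jun 2, 2163 is a Thursday.)

No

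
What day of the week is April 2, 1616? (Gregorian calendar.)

Saturday

Doomsday rule: the anchor day for the 1600s is Tuesday. For year 16: 16÷12 = 1 r 4, and 4÷4 = 1, so 1+4+1 = 6.
Tuesday + 6 ≡ Monday — that's 1616's doomsday.
In April the doomsday date is Apr 4.
Apr 2 is 2 days before Apr 4; 2 mod 7 = 2, so Monday − 2 = Saturday.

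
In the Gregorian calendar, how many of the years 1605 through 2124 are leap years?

Multiples of 4 in [1605,2124]: 130.
Of those, multiples of 100: 5 (not leap unless ÷400).
Multiples of 400: 1.
Leap years = 130 − 5 + 1 = 126.

126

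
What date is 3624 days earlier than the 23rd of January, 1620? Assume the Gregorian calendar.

February 20, 1610

−365 (one year) → Jan 23, 1619 (3259 left).
−365 (one year) → Jan 23, 1618 (2894 left).
−365 (one year) → Jan 23, 1617 (2529 left).
−366 (one year; includes Feb 29, 1616) → Jan 23, 1616 (2163 left).
−365 (one year) → Jan 23, 1615 (1798 left).
−365 (one year) → Jan 23, 1614 (1433 left).
−365 (one year) → Jan 23, 1613 (1068 left).
−366 (one year; includes Feb 29, 1612) → Jan 23, 1612 (702 left).
−365 (one year) → Jan 23, 1611 (337 left).
−23 → Dec 31, 1610 (end of Dec, 31 days; 314 left).
−31 → Nov 30, 1610 (end of Nov, 30 days; 283 left).
−30 → Oct 31, 1610 (end of Oct, 31 days; 253 left).
−31 → Sep 30, 1610 (end of Sep, 30 days; 222 left).
−30 → Aug 31, 1610 (end of Aug, 31 days; 192 left).
−31 → Jul 31, 1610 (end of Jul, 31 days; 161 left).
−31 → Jun 30, 1610 (end of Jun, 30 days; 130 left).
−30 → May 31, 1610 (end of May, 31 days; 100 left).
−31 → Apr 30, 1610 (end of Apr, 30 days; 69 left).
−30 → Mar 31, 1610 (end of Mar, 31 days; 39 left).
−31 → Feb 28, 1610 (end of Feb, 28 days; 8 left).
−8 → Feb 20, 1610.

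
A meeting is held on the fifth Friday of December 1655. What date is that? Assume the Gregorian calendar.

December 31, 1655

December 1, 1655 is a Wednesday.
The first Friday is therefore December 3 (2 days later).
The fifth Friday is 3 + 4×7 = December 31.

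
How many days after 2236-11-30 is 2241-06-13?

1656

Nov 30, 2236 → Nov 30, 2237: 365 days.
Nov 30, 2237 → Nov 30, 2238: 365 days.
Nov 30, 2238 → Nov 30, 2239: 365 days.
Nov 30, 2239 → Nov 30, 2240: 366 days (Feb 29, 2240 is in that span).
Nov 30, 2240 → Dec 30, 2240: 30 days (November has 30).
Dec 30, 2240 → Jan 30, 2241: 31 days (December has 31).
Jan 30, 2241 → Feb 28, 2241: 29 days (January has 31).
Feb 28, 2241 → Mar 28, 2241: 28 days (February has 28).
Mar 28, 2241 → Apr 28, 2241: 31 days (March has 31).
Apr 28, 2241 → May 28, 2241: 30 days (April has 30).
May 28, 2241 → Jun 13, 2241: 16 days.
Total: 1656 days.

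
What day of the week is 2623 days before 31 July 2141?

First find the weekday of Jul 31, 2141. Doomsday rule: the anchor day for the 2100s is Sunday. For year 41: 41÷12 = 3 r 5, and 5÷4 = 1, so 3+5+1 = 9.
Sunday + 9 ≡ Tuesday — that's 2141's doomsday.
In July the doomsday date is Jul 11.
Jul 31 is 20 days after Jul 11; 20 mod 7 = 6, so Tuesday + 6 = Monday.
2623 mod 7 = 5, so 2623 days before a Monday is Monday − 5 = Wednesday.

Wednesday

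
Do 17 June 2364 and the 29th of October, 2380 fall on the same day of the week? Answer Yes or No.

From Jun 17, 2364 to Oct 29, 2380 is 5978 days.
5978 mod 7 = 0, so they are the same weekday.
(Jun 17, 2364 is a Wednesday; Oct 29, 2380 is a Wednesday.)

Yes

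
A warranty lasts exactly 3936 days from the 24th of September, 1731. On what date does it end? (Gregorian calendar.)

July 4, 1742

+366 (one year; includes Feb 29, 1732) → Sep 24, 1732 (3570 left).
+365 (one year) → Sep 24, 1733 (3205 left).
+365 (one year) → Sep 24, 1734 (2840 left).
+365 (one year) → Sep 24, 1735 (2475 left).
+366 (one year; includes Feb 29, 1736) → Sep 24, 1736 (2109 left).
+365 (one year) → Sep 24, 1737 (1744 left).
+365 (one year) → Sep 24, 1738 (1379 left).
+365 (one year) → Sep 24, 1739 (1014 left).
+366 (one year; includes Feb 29, 1740) → Sep 24, 1740 (648 left).
+365 (one year) → Sep 24, 1741 (283 left).
Sep has 30 days: +7 → Oct 1, 1741 (276 left).
Oct has 31 days: +31 → Nov 1, 1741 (245 left).
Nov has 30 days: +30 → Dec 1, 1741 (215 left).
Dec has 31 days: +31 → Jan 1, 1742 (184 left).
Jan has 31 days: +31 → Feb 1, 1742 (153 left).
Feb has 28 days: +28 → Mar 1, 1742 (125 left).
Mar has 31 days: +31 → Apr 1, 1742 (94 left).
Apr has 30 days: +30 → May 1, 1742 (64 left).
May has 31 days: +31 → Jun 1, 1742 (33 left).
Jun has 30 days: +30 → Jul 1, 1742 (3 left).
+3 → Jul 4, 1742.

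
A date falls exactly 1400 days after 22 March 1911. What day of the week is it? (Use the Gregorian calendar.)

Wednesday

First find the weekday of Mar 22, 1911. Doomsday rule: the anchor day for the 1900s is Wednesday. For year 11: 11÷12 = 0 r 11, and 11÷4 = 2, so 0+11+2 = 13.
Wednesday + 13 ≡ Tuesday — that's 1911's doomsday.
In March the doomsday date is Mar 14.
Mar 22 is 8 days after Mar 14; 8 mod 7 = 1, so Tuesday + 1 = Wednesday.
1400 mod 7 = 0, so 1400 days after a Wednesday is Wednesday + 0 = Wednesday.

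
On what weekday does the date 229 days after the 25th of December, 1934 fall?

Sunday

First find the weekday of Dec 25, 1934. Doomsday rule: the anchor day for the 1900s is Wednesday. For year 34: 34÷12 = 2 r 10, and 10÷4 = 2, so 2+10+2 = 14.
Wednesday + 14 ≡ Wednesday — that's 1934's doomsday.
In December the doomsday date is Dec 12.
Dec 25 is 13 days after Dec 12; 13 mod 7 = 6, so Wednesday + 6 = Tuesday.
229 mod 7 = 5, so 229 days after a Tuesday is Tuesday + 5 = Sunday.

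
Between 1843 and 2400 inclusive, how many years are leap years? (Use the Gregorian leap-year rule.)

Multiples of 4 in [1843,2400]: 140.
Of those, multiples of 100: 6 (not leap unless ÷400).
Multiples of 400: 2.
Leap years = 140 − 6 + 2 = 136.

136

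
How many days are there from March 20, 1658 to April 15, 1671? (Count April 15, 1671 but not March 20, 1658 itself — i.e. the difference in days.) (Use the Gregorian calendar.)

Mar 20, 1658 → Mar 20, 1659: 365 days.
Mar 20, 1659 → Mar 20, 1660: 366 days (Feb 29, 1660 is in that span).
Mar 20, 1660 → Mar 20, 1661: 365 days.
Mar 20, 1661 → Mar 20, 1662: 365 days.
Mar 20, 1662 → Mar 20, 1663: 365 days.
Mar 20, 1663 → Mar 20, 1664: 366 days (Feb 29, 1664 is in that span).
Mar 20, 1664 → Mar 20, 1665: 365 days.
Mar 20, 1665 → Mar 20, 1666: 365 days.
Mar 20, 1666 → Mar 20, 1667: 365 days.
Mar 20, 1667 → Mar 20, 1668: 366 days (Feb 29, 1668 is in that span).
Mar 20, 1668 → Mar 20, 1669: 365 days.
Mar 20, 1669 → Mar 20, 1670: 365 days.
Mar 20, 1670 → Apr 20, 1670: 31 days (March has 31).
Apr 20, 1670 → May 20, 1670: 30 days (April has 30).
May 20, 1670 → Jun 20, 1670: 31 days (May has 31).
Jun 20, 1670 → Jul 20, 1670: 30 days (June has 30).
Jul 20, 1670 → Aug 20, 1670: 31 days (July has 31).
Aug 20, 1670 → Sep 20, 1670: 31 days (August has 31).
Sep 20, 1670 → Oct 20, 1670: 30 days (September has 30).
Oct 20, 1670 → Nov 20, 1670: 31 days (October has 31).
Nov 20, 1670 → Dec 20, 1670: 30 days (November has 30).
Dec 20, 1670 → Jan 20, 1671: 31 days (December has 31).
Jan 20, 1671 → Feb 20, 1671: 31 days (January has 31).
Feb 20, 1671 → Mar 20, 1671: 28 days (February has 28).
Mar 20, 1671 → Apr 15, 1671: 26 days.
Total: 4774 days.

4774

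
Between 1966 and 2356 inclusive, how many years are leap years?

Multiples of 4 in [1966,2356]: 98.
Of those, multiples of 100: 4 (not leap unless ÷400).
Multiples of 400: 1.
Leap years = 98 − 4 + 1 = 95.

95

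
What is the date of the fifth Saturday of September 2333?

September 1, 2333 is a Friday.
The first Saturday is therefore September 2 (1 days later).
The fifth Saturday is 2 + 4×7 = September 30.

September 30, 2333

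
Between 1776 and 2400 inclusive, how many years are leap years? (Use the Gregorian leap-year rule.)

Multiples of 4 in [1776,2400]: 157.
Of those, multiples of 100: 7 (not leap unless ÷400).
Multiples of 400: 2.
Leap years = 157 − 7 + 2 = 152.

152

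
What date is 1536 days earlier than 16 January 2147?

−365 (one year) → Jan 16, 2146 (1171 left).
−365 (one year) → Jan 16, 2145 (806 left).
−366 (one year; includes Feb 29, 2144) → Jan 16, 2144 (440 left).
−365 (one year) → Jan 16, 2143 (75 left).
−16 → Dec 31, 2142 (end of Dec, 31 days; 59 left).
−31 → Nov 30, 2142 (end of Nov, 30 days; 28 left).
−28 → Nov 2, 2142.

November 2, 2142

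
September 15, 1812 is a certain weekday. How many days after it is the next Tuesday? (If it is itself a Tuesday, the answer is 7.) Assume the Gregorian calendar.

Sep 15, 1812 is a Tuesday.
From Tuesday to the next Tuesday is 7 days.

7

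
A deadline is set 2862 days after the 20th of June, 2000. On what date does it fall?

April 21, 2008

+365 (one year) → Jun 20, 2001 (2497 left).
+365 (one year) → Jun 20, 2002 (2132 left).
+365 (one year) → Jun 20, 2003 (1767 left).
+366 (one year; includes Feb 29, 2004) → Jun 20, 2004 (1401 left).
+365 (one year) → Jun 20, 2005 (1036 left).
+365 (one year) → Jun 20, 2006 (671 left).
+365 (one year) → Jun 20, 2007 (306 left).
Jun has 30 days: +11 → Jul 1, 2007 (295 left).
Jul has 31 days: +31 → Aug 1, 2007 (264 left).
Aug has 31 days: +31 → Sep 1, 2007 (233 left).
Sep has 30 days: +30 → Oct 1, 2007 (203 left).
Oct has 31 days: +31 → Nov 1, 2007 (172 left).
Nov has 30 days: +30 → Dec 1, 2007 (142 left).
Dec has 31 days: +31 → Jan 1, 2008 (111 left).
Jan has 31 days: +31 → Feb 1, 2008 (80 left).
Feb has 29 days: +29 → Mar 1, 2008 (51 left).
Mar has 31 days: +31 → Apr 1, 2008 (20 left).
+20 → Apr 21, 2008.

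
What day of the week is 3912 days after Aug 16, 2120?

Aug 16, 2120 is a Friday.
3912 mod 7 = 6, so 3912 days after a Friday is Friday + 6 = Thursday.

Thursday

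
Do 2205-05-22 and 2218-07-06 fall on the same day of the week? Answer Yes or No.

From May 22, 2205 to Jul 6, 2218 is 4793 days.
4793 mod 7 = 5, so they are different weekdays.
(May 22, 2205 is a Wednesday; Jul 6, 2218 is a Monday.)

No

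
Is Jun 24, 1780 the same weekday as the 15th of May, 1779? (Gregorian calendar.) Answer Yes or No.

From May 15, 1779 to Jun 24, 1780 is 406 days.
406 mod 7 = 0, so they are the same weekday.
(May 15, 1779 is a Saturday; Jun 24, 1780 is a Saturday.)

Yes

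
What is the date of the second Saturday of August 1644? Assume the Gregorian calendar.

August 13, 1644

August 1, 1644 is a Monday.
The first Saturday is therefore August 6 (5 days later).
The second Saturday is 6 + 1×7 = August 13.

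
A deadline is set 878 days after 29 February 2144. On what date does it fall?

+366 (one year) → Mar 1, 2145 (512 left).
+365 (one year) → Mar 1, 2146 (147 left).
Mar has 31 days: +31 → Apr 1, 2146 (116 left).
Apr has 30 days: +30 → May 1, 2146 (86 left).
May has 31 days: +31 → Jun 1, 2146 (55 left).
Jun has 30 days: +30 → Jul 1, 2146 (25 left).
+25 → Jul 26, 2146.

July 26, 2146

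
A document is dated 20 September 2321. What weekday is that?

Doomsday rule: the anchor day for the 2300s is Wednesday. For year 21: 21÷12 = 1 r 9, and 9÷4 = 2, so 1+9+2 = 12.
Wednesday + 12 ≡ Monday — that's 2321's doomsday.
In September the doomsday date is Sep 5.
Sep 20 is 15 days after Sep 5; 15 mod 7 = 1, so Monday + 1 = Tuesday.

Tuesday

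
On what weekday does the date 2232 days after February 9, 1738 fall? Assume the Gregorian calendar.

Saturday

Feb 9, 1738 is a Sunday.
2232 mod 7 = 6, so 2232 days after a Sunday is Sunday + 6 = Saturday.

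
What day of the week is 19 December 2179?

Doomsday rule: the anchor day for the 2100s is Sunday. For year 79: 79÷12 = 6 r 7, and 7÷4 = 1, so 6+7+1 = 14.
Sunday + 14 ≡ Sunday — that's 2179's doomsday.
In December the doomsday date is Dec 12.
Dec 19 is 7 days after Dec 12; 7 mod 7 = 0, so Sunday + 0 = Sunday.

Sunday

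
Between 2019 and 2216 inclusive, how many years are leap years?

48

Multiples of 4 in [2019,2216]: 50.
Of those, multiples of 100: 2 (not leap unless ÷400).
Multiples of 400: 0.
Leap years = 50 − 2 + 0 = 48.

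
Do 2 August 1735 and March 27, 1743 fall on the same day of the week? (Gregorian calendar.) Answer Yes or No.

No

From Aug 2, 1735 to Mar 27, 1743 is 2794 days.
2794 mod 7 = 1, so they are different weekdays.
(Aug 2, 1735 is a Tuesday; Mar 27, 1743 is a Wednesday.)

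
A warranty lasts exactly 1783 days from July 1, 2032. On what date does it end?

+365 (one year) → Jul 1, 2033 (1418 left).
+365 (one year) → Jul 1, 2034 (1053 left).
+365 (one year) → Jul 1, 2035 (688 left).
+366 (one year; includes Feb 29, 2036) → Jul 1, 2036 (322 left).
Jul has 31 days: +31 → Aug 1, 2036 (291 left).
Aug has 31 days: +31 → Sep 1, 2036 (260 left).
Sep has 30 days: +30 → Oct 1, 2036 (230 left).
Oct has 31 days: +31 → Nov 1, 2036 (199 left).
Nov has 30 days: +30 → Dec 1, 2036 (169 left).
Dec has 31 days: +31 → Jan 1, 2037 (138 left).
Jan has 31 days: +31 → Feb 1, 2037 (107 left).
Feb has 28 days: +28 → Mar 1, 2037 (79 left).
Mar has 31 days: +31 → Apr 1, 2037 (48 left).
Apr has 30 days: +30 → May 1, 2037 (18 left).
+18 → May 19, 2037.

May 19, 2037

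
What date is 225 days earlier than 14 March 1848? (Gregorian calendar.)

−14 → Feb 29, 1848 (end of Feb, 29 days; 211 left).
−29 → Jan 31, 1848 (end of Jan, 31 days; 182 left).
−31 → Dec 31, 1847 (end of Dec, 31 days; 151 left).
−31 → Nov 30, 1847 (end of Nov, 30 days; 120 left).
−30 → Oct 31, 1847 (end of Oct, 31 days; 90 left).
−31 → Sep 30, 1847 (end of Sep, 30 days; 59 left).
−30 → Aug 31, 1847 (end of Aug, 31 days; 29 left).
−29 → Aug 2, 1847.

August 2, 1847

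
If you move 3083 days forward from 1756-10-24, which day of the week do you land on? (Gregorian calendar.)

First find the weekday of Oct 24, 1756. Doomsday rule: the anchor day for the 1700s is Sunday. For year 56: 56÷12 = 4 r 8, and 8÷4 = 2, so 4+8+2 = 14.
Sunday + 14 ≡ Sunday — that's 1756's doomsday.
In October the doomsday date is Oct 10.
Oct 24 is 14 days after Oct 10; 14 mod 7 = 0, so Sunday + 0 = Sunday.
3083 mod 7 = 3, so 3083 days after a Sunday is Sunday + 3 = Wednesday.

Wednesday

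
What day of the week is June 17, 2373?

Sunday

Doomsday rule: the anchor day for the 2300s is Wednesday. For year 73: 73÷12 = 6 r 1, and 1÷4 = 0, so 6+1+0 = 7.
Wednesday + 7 ≡ Wednesday — that's 2373's doomsday.
In June the doomsday date is Jun 6.
Jun 17 is 11 days after Jun 6; 11 mod 7 = 4, so Wednesday + 4 = Sunday.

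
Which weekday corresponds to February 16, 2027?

Tuesday

Doomsday rule: the anchor day for the 2000s is Tuesday. For year 27: 27÷12 = 2 r 3, and 3÷4 = 0, so 2+3+0 = 5.
Tuesday + 5 ≡ Sunday — that's 2027's doomsday.
In February the doomsday date is Feb 28 (2027 is not a leap year).
Feb 16 is 12 days before Feb 28; 12 mod 7 = 5, so Sunday − 5 = Tuesday.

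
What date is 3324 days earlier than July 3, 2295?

−365 (one year) → Jul 3, 2294 (2959 left).
−365 (one year) → Jul 3, 2293 (2594 left).
−365 (one year) → Jul 3, 2292 (2229 left).
−366 (one year; includes Feb 29, 2292) → Jul 3, 2291 (1863 left).
−365 (one year) → Jul 3, 2290 (1498 left).
−365 (one year) → Jul 3, 2289 (1133 left).
−365 (one year) → Jul 3, 2288 (768 left).
−366 (one year; includes Feb 29, 2288) → Jul 3, 2287 (402 left).
−365 (one year) → Jul 3, 2286 (37 left).
−3 → Jun 30, 2286 (end of Jun, 30 days; 34 left).
−30 → May 31, 2286 (end of May, 31 days; 4 left).
−4 → May 27, 2286.

May 27, 2286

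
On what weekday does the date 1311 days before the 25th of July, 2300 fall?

Monday

First find the weekday of Jul 25, 2300. Doomsday rule: the anchor day for the 2300s is Wednesday. For year 00: 0÷12 = 0 r 0, and 0÷4 = 0, so 0+0+0 = 0.
Wednesday + 0 ≡ Wednesday — that's 2300's doomsday.
In July the doomsday date is Jul 11.
Jul 25 is 14 days after Jul 11; 14 mod 7 = 0, so Wednesday + 0 = Wednesday.
1311 mod 7 = 2, so 1311 days before a Wednesday is Wednesday − 2 = Monday.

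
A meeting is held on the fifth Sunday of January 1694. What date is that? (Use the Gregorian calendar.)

January 31, 1694

January 1, 1694 is a Friday.
The first Sunday is therefore January 3 (2 days later).
The fifth Sunday is 3 + 4×7 = January 31.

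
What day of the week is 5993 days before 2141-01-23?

Sunday

First find the weekday of Jan 23, 2141. Doomsday rule: the anchor day for the 2100s is Sunday. For year 41: 41÷12 = 3 r 5, and 5÷4 = 1, so 3+5+1 = 9.
Sunday + 9 ≡ Tuesday — that's 2141's doomsday.
In January the doomsday date is Jan 3 (2141 is not a leap year).
Jan 23 is 20 days after Jan 3; 20 mod 7 = 6, so Tuesday + 6 = Monday.
5993 mod 7 = 1, so 5993 days before a Monday is Monday − 1 = Sunday.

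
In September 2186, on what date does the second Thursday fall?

September 1, 2186 is a Friday.
The first Thursday is therefore September 7 (6 days later).
The second Thursday is 7 + 1×7 = September 14.

September 14, 2186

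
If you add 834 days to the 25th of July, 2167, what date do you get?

+366 (one year; includes Feb 29, 2168) → Jul 25, 2168 (468 left).
+365 (one year) → Jul 25, 2169 (103 left).
Jul has 31 days: +7 → Aug 1, 2169 (96 left).
Aug has 31 days: +31 → Sep 1, 2169 (65 left).
Sep has 30 days: +30 → Oct 1, 2169 (35 left).
Oct has 31 days: +31 → Nov 1, 2169 (4 left).
+4 → Nov 5, 2169.

November 5, 2169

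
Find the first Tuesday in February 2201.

February 3, 2201

February 1, 2201 is a Sunday.
The first Tuesday is therefore February 3 (2 days later).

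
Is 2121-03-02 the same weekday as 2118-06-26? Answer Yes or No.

Yes

From Jun 26, 2118 to Mar 2, 2121 is 980 days.
980 mod 7 = 0, so they are the same weekday.
(Jun 26, 2118 is a Sunday; Mar 2, 2121 is a Sunday.)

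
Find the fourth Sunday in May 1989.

May 1, 1989 is a Monday.
The first Sunday is therefore May 7 (6 days later).
The fourth Sunday is 7 + 3×7 = May 28.

May 28, 1989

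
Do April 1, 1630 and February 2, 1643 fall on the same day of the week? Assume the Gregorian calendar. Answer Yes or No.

From Apr 1, 1630 to Feb 2, 1643 is 4690 days.
4690 mod 7 = 0, so they are the same weekday.
(Apr 1, 1630 is a Monday; Feb 2, 1643 is a Monday.)

Yes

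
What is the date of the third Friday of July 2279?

July 18, 2279

July 1, 2279 is a Tuesday.
The first Friday is therefore July 4 (3 days later).
The third Friday is 4 + 2×7 = July 18.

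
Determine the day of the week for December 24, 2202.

Friday

Doomsday rule: the anchor day for the 2200s is Friday. For year 02: 2÷12 = 0 r 2, and 2÷4 = 0, so 0+2+0 = 2.
Friday + 2 ≡ Sunday — that's 2202's doomsday.
In December the doomsday date is Dec 12.
Dec 24 is 12 days after Dec 12; 12 mod 7 = 5, so Sunday + 5 = Friday.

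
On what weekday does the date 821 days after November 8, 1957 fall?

Nov 8, 1957 is a Friday.
821 mod 7 = 2, so 821 days after a Friday is Friday + 2 = Sunday.

Sunday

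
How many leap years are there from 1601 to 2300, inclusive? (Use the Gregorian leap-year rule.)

Multiples of 4 in [1601,2300]: 175.
Of those, multiples of 100: 7 (not leap unless ÷400).
Multiples of 400: 1.
Leap years = 175 − 7 + 1 = 169.

169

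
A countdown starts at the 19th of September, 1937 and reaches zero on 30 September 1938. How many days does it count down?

376

Sep 19, 1937 → Oct 19, 1937: 30 days (September has 30).
Oct 19, 1937 → Nov 19, 1937: 31 days (October has 31).
Nov 19, 1937 → Dec 19, 1937: 30 days (November has 30).
Dec 19, 1937 → Jan 19, 1938: 31 days (December has 31).
Jan 19, 1938 → Feb 19, 1938: 31 days (January has 31).
Feb 19, 1938 → Mar 19, 1938: 28 days (February has 28).
Mar 19, 1938 → Apr 19, 1938: 31 days (March has 31).
Apr 19, 1938 → May 19, 1938: 30 days (April has 30).
May 19, 1938 → Jun 19, 1938: 31 days (May has 31).
Jun 19, 1938 → Jul 19, 1938: 30 days (June has 30).
Jul 19, 1938 → Aug 19, 1938: 31 days (July has 31).
Aug 19, 1938 → Sep 19, 1938: 31 days (August has 31).
Sep 19, 1938 → Sep 30, 1938: 11 days.
Total: 376 days.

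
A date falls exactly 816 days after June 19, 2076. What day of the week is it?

Tuesday

Jun 19, 2076 is a Friday.
816 mod 7 = 4, so 816 days after a Friday is Friday + 4 = Tuesday.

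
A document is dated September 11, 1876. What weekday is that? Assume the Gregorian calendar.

Monday

Doomsday rule: the anchor day for the 1800s is Friday. For year 76: 76÷12 = 6 r 4, and 4÷4 = 1, so 6+4+1 = 11.
Friday + 11 ≡ Tuesday — that's 1876's doomsday.
In September the doomsday date is Sep 5.
Sep 11 is 6 days after Sep 5; 6 mod 7 = 6, so Tuesday + 6 = Monday.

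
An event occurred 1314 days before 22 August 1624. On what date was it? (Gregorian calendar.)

January 16, 1621

−366 (one year; includes Feb 29, 1624) → Aug 22, 1623 (948 left).
−365 (one year) → Aug 22, 1622 (583 left).
−365 (one year) → Aug 22, 1621 (218 left).
−22 → Jul 31, 1621 (end of Jul, 31 days; 196 left).
−31 → Jun 30, 1621 (end of Jun, 30 days; 165 left).
−30 → May 31, 1621 (end of May, 31 days; 135 left).
−31 → Apr 30, 1621 (end of Apr, 30 days; 104 left).
−30 → Mar 31, 1621 (end of Mar, 31 days; 74 left).
−31 → Feb 28, 1621 (end of Feb, 28 days; 43 left).
−28 → Jan 31, 1621 (end of Jan, 31 days; 15 left).
−15 → Jan 16, 1621.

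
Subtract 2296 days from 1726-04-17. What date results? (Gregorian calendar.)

−365 (one year) → Apr 17, 1725 (1931 left).
−365 (one year) → Apr 17, 1724 (1566 left).
−366 (one year; includes Feb 29, 1724) → Apr 17, 1723 (1200 left).
−365 (one year) → Apr 17, 1722 (835 left).
−365 (one year) → Apr 17, 1721 (470 left).
−365 (one year) → Apr 17, 1720 (105 left).
−17 → Mar 31, 1720 (end of Mar, 31 days; 88 left).
−31 → Feb 29, 1720 (end of Feb, 29 days; 57 left).
−29 → Jan 31, 1720 (end of Jan, 31 days; 28 left).
−28 → Jan 3, 1720.

January 3, 1720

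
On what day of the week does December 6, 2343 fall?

Monday

Doomsday rule: the anchor day for the 2300s is Wednesday. For year 43: 43÷12 = 3 r 7, and 7÷4 = 1, so 3+7+1 = 11.
Wednesday + 11 ≡ Sunday — that's 2343's doomsday.
In December the doomsday date is Dec 12.
Dec 6 is 6 days before Dec 12; 6 mod 7 = 6, so Sunday − 6 = Monday.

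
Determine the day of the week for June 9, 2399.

Wednesday

Doomsday rule: the anchor day for the 2300s is Wednesday. For year 99: 99÷12 = 8 r 3, and 3÷4 = 0, so 8+3+0 = 11.
Wednesday + 11 ≡ Sunday — that's 2399's doomsday.
In June the doomsday date is Jun 6.
Jun 9 is 3 days after Jun 6; 3 mod 7 = 3, so Sunday + 3 = Wednesday.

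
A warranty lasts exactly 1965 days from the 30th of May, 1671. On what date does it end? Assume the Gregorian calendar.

October 15, 1676

+366 (one year; includes Feb 29, 1672) → May 30, 1672 (1599 left).
+365 (one year) → May 30, 1673 (1234 left).
+365 (one year) → May 30, 1674 (869 left).
+365 (one year) → May 30, 1675 (504 left).
+366 (one year; includes Feb 29, 1676) → May 30, 1676 (138 left).
May has 31 days: +2 → Jun 1, 1676 (136 left).
Jun has 30 days: +30 → Jul 1, 1676 (106 left).
Jul has 31 days: +31 → Aug 1, 1676 (75 left).
Aug has 31 days: +31 → Sep 1, 1676 (44 left).
Sep has 30 days: +30 → Oct 1, 1676 (14 left).
+14 → Oct 15, 1676.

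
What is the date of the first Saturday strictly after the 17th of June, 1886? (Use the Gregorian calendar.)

Jun 17, 1886 is a Thursday.
From Thursday to the next Saturday is 2 days.
Jun 17, 1886 + 2 = Jun 19, 1886.

June 19, 1886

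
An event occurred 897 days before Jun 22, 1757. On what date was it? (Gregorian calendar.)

−365 (one year) → Jun 22, 1756 (532 left).
−366 (one year; includes Feb 29, 1756) → Jun 22, 1755 (166 left).
−22 → May 31, 1755 (end of May, 31 days; 144 left).
−31 → Apr 30, 1755 (end of Apr, 30 days; 113 left).
−30 → Mar 31, 1755 (end of Mar, 31 days; 83 left).
−31 → Feb 28, 1755 (end of Feb, 28 days; 52 left).
−28 → Jan 31, 1755 (end of Jan, 31 days; 24 left).
−24 → Jan 7, 1755.

January 7, 1755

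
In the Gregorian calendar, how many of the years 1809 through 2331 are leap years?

126

Multiples of 4 in [1809,2331]: 130.
Of those, multiples of 100: 5 (not leap unless ÷400).
Multiples of 400: 1.
Leap years = 130 − 5 + 1 = 126.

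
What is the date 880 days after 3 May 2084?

September 30, 2086

+365 (one year) → May 3, 2085 (515 left).
+365 (one year) → May 3, 2086 (150 left).
May has 31 days: +29 → Jun 1, 2086 (121 left).
Jun has 30 days: +30 → Jul 1, 2086 (91 left).
Jul has 31 days: +31 → Aug 1, 2086 (60 left).
Aug has 31 days: +31 → Sep 1, 2086 (29 left).
+29 → Sep 30, 2086.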